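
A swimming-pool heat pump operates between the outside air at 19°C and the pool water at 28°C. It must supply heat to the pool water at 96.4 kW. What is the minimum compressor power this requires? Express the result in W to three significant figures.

In absolute terms T_C = 292.15 K and T_H = 301.15 K, so ΔT = 9.000 K.
COP_Carnot = T_H/ΔT = 301.15/9.000 = 33.46.
Ẇ_min = Q̇/COP_Carnot = 96.40/33.46 = 2.881 kW = 2881 W.

2880 W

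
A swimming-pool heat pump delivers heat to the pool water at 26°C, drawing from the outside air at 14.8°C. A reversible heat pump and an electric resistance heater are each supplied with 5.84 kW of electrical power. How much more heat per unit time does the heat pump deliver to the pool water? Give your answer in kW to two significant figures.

In absolute terms T_C = 287.95 K and T_H = 299.15 K, so ΔT = 11.20 K.
COP_Carnot = T_H/ΔT = 299.15/11.20 = 26.71.
The heat pump delivers Q̇_H = COP × Ẇ = 156.0 kW; the resistance heater delivers Ẇ = 5.840 kW.
Extra = (COP − 1)·Ẇ = 150.1 kW.

150 kW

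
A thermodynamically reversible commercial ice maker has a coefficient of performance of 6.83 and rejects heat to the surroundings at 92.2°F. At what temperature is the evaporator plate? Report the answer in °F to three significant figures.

For a Carnot refrigerator COP_R = T_C/(T_H − T_C), so T_C = COP·T_H/(1 + COP).
With T_H = 306.59 K, T_C = 6.83 × 306.59/7.830 = 267.44 K.
Converting, 267.44 K = 21.72°F.

21.7 °F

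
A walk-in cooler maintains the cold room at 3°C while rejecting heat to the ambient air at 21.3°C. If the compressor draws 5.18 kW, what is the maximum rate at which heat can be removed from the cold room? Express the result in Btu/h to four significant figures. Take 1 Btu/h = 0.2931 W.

266700 Btu/h

In absolute terms T_C = 276.15 K and T_H = 294.45 K, so ΔT = 18.30 K.
COP_Carnot = T_C/ΔT = 276.15/18.30 = 15.09.
Q̇_max = COP_Carnot × Ẇ = 15.09 × 5.180 kW = 78.17 kW = 266700 Btu/h.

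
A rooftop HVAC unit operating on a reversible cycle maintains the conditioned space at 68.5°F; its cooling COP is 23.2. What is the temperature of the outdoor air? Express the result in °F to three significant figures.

COP_R = T_C/(T_H − T_C) gives T_H − T_C = T_C/COP.
With T_C = 293.43 K, T_H = 293.43 × (1 + 1/23.2) = 306.08 K.
Converting, 306.08 K = 91.27°F.

91.3 °F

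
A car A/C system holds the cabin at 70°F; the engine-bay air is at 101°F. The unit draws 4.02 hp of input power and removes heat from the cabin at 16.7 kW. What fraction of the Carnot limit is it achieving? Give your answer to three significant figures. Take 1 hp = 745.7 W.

Converting, Q̇_C = 16.70 kW = 22.40 hp, so COP_actual = Q̇_C/Ẇ = 22.40/4.020 = 5.571.
In absolute terms T_C = 294.26 K and T_H = 311.48 K, so ΔT = 17.22 K.
COP_Carnot = T_C/ΔT = 294.26/17.22 = 17.09.
η_II = COP_actual/COP_Carnot = 5.571/17.09 = 0.3260.

0.326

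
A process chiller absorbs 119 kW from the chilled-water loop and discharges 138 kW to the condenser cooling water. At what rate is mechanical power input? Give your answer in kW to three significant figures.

For a cyclic device the first law requires Q̇_H = Q̇_C + Ẇ.
Ẇ = Q̇_H − Q̇_C = 19.00 kW.

19.0 kW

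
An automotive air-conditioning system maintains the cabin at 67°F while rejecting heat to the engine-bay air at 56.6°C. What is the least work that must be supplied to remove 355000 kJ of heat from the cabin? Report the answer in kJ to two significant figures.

In absolute terms T_C = 292.59 K and T_H = 329.75 K, so ΔT = 37.16 K.
The reversible limit is COP_R = T_C/ΔT = 7.875, so W_min = Q_C/COP = Q_C·ΔT/T_C.
W_min = 355000 × 37.16/292.59 = 45080 kJ.

45000 kJ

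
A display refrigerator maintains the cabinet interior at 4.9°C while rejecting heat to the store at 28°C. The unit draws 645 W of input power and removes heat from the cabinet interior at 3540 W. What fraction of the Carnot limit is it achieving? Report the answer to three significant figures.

0.456

COP_actual = Q̇_C/Ẇ = 3540/645.0 = 5.488.
In absolute terms T_C = 278.05 K and T_H = 301.15 K, so ΔT = 23.10 K.
COP_Carnot = T_C/ΔT = 278.05/23.10 = 12.04.
η_II = COP_actual/COP_Carnot = 5.488/12.04 = 0.4560.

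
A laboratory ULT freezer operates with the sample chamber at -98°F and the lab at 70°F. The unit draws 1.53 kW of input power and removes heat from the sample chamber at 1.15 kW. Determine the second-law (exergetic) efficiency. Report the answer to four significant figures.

0.3491

COP_actual = Q̇_C/Ẇ = 1.150/1.530 = 0.7516.
In absolute terms T_C = 200.93 K and T_H = 294.26 K, so ΔT = 93.33 K.
COP_Carnot = T_C/ΔT = 200.93/93.33 = 2.153.
η_II = COP_actual/COP_Carnot = 0.7516/2.153 = 0.3491.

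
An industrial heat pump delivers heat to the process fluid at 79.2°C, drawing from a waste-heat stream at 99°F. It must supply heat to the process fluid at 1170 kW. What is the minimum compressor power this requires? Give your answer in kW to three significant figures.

139 kW

In absolute terms T_C = 310.37 K and T_H = 352.35 K, so ΔT = 41.98 K.
COP_Carnot = T_H/ΔT = 352.35/41.98 = 8.394.
Ẇ_min = Q̇/COP_Carnot = 1170/8.394 = 139.4 kW.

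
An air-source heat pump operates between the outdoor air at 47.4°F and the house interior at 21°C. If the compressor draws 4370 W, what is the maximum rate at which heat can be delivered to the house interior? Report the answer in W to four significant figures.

103300 W

In absolute terms T_C = 281.71 K and T_H = 294.15 K, so ΔT = 12.44 K.
COP_Carnot = T_H/ΔT = 294.15/12.44 = 23.64.
Q̇_max = COP_Carnot × Ẇ = 23.64 × 4370 W = 103300 W.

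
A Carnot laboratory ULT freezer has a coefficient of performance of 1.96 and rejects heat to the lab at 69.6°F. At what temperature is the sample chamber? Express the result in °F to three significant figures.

-109 °F

For a Carnot refrigerator COP_R = T_C/(T_H − T_C), so T_C = COP·T_H/(1 + COP).
With T_H = 294.04 K, T_C = 1.96 × 294.04/2.960 = 194.70 K.
Converting, 194.70 K = -109.21°F.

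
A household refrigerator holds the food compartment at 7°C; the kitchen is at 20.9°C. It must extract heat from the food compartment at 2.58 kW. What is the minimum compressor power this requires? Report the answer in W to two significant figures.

130 W

In absolute terms T_C = 280.15 K and T_H = 294.05 K, so ΔT = 13.90 K.
COP_Carnot = T_C/ΔT = 280.15/13.90 = 20.15.
Ẇ_min = Q̇/COP_Carnot = 2.580/20.15 = 0.1280 kW = 128.0 W.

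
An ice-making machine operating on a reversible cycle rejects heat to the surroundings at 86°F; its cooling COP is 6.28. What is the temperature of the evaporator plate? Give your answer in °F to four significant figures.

11.05 °F

For a Carnot refrigerator COP_R = T_C/(T_H − T_C), so T_C = COP·T_H/(1 + COP).
With T_H = 303.15 K, T_C = 6.28 × 303.15/7.280 = 261.51 K.
Converting, 261.51 K = 11.05°F.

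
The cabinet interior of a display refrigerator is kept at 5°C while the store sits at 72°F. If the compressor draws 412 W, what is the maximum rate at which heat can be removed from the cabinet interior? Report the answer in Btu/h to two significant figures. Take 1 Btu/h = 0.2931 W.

23000 Btu/h

In absolute terms T_C = 278.15 K and T_H = 295.37 K, so ΔT = 17.22 K.
COP_Carnot = T_C/ΔT = 278.15/17.22 = 16.15.
Q̇_max = COP_Carnot × Ẇ = 16.15 × 412.0 W = 6654 W = 22700 Btu/h.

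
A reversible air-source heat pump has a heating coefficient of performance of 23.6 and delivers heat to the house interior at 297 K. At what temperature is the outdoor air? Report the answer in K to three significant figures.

COP_HP = T_H/(T_H − T_C) gives T_H − T_C = T_H/COP.
With T_H = 297.00 K, T_C = 297.00 × (1 − 1/23.6) = 284.42 K.

284 K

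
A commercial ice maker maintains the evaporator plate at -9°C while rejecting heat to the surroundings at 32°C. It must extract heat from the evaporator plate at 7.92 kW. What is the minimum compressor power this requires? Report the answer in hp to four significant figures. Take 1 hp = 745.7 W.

1.649 hp

In absolute terms T_C = 264.15 K and T_H = 305.15 K, so ΔT = 41.00 K.
COP_Carnot = T_C/ΔT = 264.15/41.00 = 6.443.
Ẇ_min = Q̇/COP_Carnot = 7.920/6.443 = 1.229 kW = 1.649 hp.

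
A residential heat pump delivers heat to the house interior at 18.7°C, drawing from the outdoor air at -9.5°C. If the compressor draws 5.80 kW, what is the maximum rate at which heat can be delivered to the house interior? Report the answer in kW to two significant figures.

In absolute terms T_C = 263.65 K and T_H = 291.85 K, so ΔT = 28.20 K.
COP_Carnot = T_H/ΔT = 291.85/28.20 = 10.35.
Q̇_max = COP_Carnot × Ẇ = 10.35 × 5.800 kW = 60.03 kW.

60 kW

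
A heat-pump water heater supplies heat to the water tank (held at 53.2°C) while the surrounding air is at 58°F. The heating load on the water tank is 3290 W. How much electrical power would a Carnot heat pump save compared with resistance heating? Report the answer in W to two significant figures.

In absolute terms T_C = 287.59 K and T_H = 326.35 K, so ΔT = 38.76 K.
COP_Carnot = T_H/ΔT = 326.35/38.76 = 8.421.
Resistance heating needs Ẇ_res = Q̇_H = 3290 W; the reversible heat pump needs only Ẇ_hp = Q̇_H/COP = 390.7 W.
Saving = 3290 − 390.7 = 2899 W.

2900 W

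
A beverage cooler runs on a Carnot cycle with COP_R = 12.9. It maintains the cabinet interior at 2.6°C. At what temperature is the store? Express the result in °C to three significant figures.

COP_R = T_C/(T_H − T_C) gives T_H − T_C = T_C/COP.
With T_C = 275.75 K, T_H = 275.75 × (1 + 1/12.9) = 297.13 K.
Converting, 297.13 K = 23.98°C.

24.0 °C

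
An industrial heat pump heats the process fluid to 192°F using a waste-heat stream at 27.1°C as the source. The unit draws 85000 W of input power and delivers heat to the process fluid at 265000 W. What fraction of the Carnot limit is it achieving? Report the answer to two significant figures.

0.53

COP_actual = Q̇_H/Ẇ = 265000/85000 = 3.118.
In absolute terms T_C = 300.25 K and T_H = 362.04 K, so ΔT = 61.79 K.
COP_Carnot = T_H/ΔT = 362.04/61.79 = 5.859.
η_II = COP_actual/COP_Carnot = 3.118/5.859 = 0.5321.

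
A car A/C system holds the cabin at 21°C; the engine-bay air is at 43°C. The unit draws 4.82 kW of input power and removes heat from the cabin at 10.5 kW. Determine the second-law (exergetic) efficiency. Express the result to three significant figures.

COP_actual = Q̇_C/Ẇ = 10.50/4.820 = 2.178.
In absolute terms T_C = 294.15 K and T_H = 316.15 K, so ΔT = 22.00 K.
COP_Carnot = T_C/ΔT = 294.15/22.00 = 13.37.
η_II = COP_actual/COP_Carnot = 2.178/13.37 = 0.1629.

0.163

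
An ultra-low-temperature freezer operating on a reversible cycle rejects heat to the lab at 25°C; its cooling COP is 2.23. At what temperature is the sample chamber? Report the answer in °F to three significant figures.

-89.2 °F

For a Carnot refrigerator COP_R = T_C/(T_H − T_C), so T_C = COP·T_H/(1 + COP).
With T_H = 298.15 K, T_C = 2.23 × 298.15/3.230 = 205.84 K.
Converting, 205.84 K = -89.15°F.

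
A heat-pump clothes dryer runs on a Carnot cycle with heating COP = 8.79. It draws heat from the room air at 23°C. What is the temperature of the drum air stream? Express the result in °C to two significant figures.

COP_HP = T_H/(T_H − T_C) rearranges to T_H = COP·T_C/(COP − 1).
With T_C = 296.15 K, T_H = 8.79 × 296.15/7.790 = 334.17 K.
Converting, 334.17 K = 61.02°C.

61 °C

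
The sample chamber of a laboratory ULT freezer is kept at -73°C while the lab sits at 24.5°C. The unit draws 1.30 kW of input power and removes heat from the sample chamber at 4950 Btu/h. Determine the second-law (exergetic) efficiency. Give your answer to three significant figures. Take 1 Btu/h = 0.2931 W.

0.544

Converting, Q̇_C = 4950 Btu/h = 1.451 kW, so COP_actual = Q̇_C/Ẇ = 1.451/1.300 = 1.116.
In absolute terms T_C = 200.15 K and T_H = 297.65 K, so ΔT = 97.50 K.
COP_Carnot = T_C/ΔT = 200.15/97.50 = 2.053.
η_II = COP_actual/COP_Carnot = 1.116/2.053 = 0.5437.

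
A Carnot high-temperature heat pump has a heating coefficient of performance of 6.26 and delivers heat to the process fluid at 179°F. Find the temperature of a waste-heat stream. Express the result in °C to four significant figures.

COP_HP = T_H/(T_H − T_C) gives T_H − T_C = T_H/COP.
With T_H = 354.82 K, T_C = 354.82 × (1 − 1/6.26) = 298.14 K.
Converting, 298.14 K = 24.99°C.

24.99 °C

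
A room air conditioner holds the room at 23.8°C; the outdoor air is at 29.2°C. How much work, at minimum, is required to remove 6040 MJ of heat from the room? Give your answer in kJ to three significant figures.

110000 kJ

In absolute terms T_C = 296.95 K and T_H = 302.35 K, so ΔT = 5.400 K.
The reversible limit is COP_R = T_C/ΔT = 54.99, so W_min = Q_C/COP = Q_C·ΔT/T_C.
W_min = 6040 × 5.400/296.95 = 109.8 MJ = 109800 kJ.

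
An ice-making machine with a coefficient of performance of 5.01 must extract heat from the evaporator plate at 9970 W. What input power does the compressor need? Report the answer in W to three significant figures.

Ẇ = Q̇_C/COP = 9970/5.01 = 1990 W.

1990 W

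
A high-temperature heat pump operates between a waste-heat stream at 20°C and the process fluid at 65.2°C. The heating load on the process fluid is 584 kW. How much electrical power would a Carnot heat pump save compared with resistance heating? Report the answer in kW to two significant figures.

In absolute terms T_C = 293.15 K and T_H = 338.35 K, so ΔT = 45.20 K.
COP_Carnot = T_H/ΔT = 338.35/45.20 = 7.486.
Resistance heating needs Ẇ_res = Q̇_H = 584.0 kW; the reversible heat pump needs only Ẇ_hp = Q̇_H/COP = 78.02 kW.
Saving = 584.0 − 78.02 = 506.0 kW.

510 kW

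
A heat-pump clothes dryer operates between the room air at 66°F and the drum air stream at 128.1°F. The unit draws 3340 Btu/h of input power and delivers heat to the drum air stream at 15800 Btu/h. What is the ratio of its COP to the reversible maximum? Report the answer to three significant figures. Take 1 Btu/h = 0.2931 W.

COP_actual = Q̇_H/Ẇ = 15800/3340 = 4.731.
In absolute terms T_C = 292.04 K and T_H = 326.54 K, so ΔT = 34.50 K.
COP_Carnot = T_H/ΔT = 326.54/34.50 = 9.465.
η_II = COP_actual/COP_Carnot = 4.731/9.465 = 0.4998.

0.500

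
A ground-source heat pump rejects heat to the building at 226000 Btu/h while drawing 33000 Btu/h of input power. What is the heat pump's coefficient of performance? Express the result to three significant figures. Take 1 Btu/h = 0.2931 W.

The first law gives Q̇_H = Q̇_C + Ẇ, so the three rates are Q̇_C = 193000, Q̇_H = 226000, Ẇ = 33000 Btu/h.
COP_HP = Q̇_H/Ẇ = 226000/33000 = 6.848.

6.85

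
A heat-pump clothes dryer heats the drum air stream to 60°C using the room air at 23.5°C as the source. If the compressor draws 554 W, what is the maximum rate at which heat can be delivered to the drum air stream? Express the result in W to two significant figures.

In absolute terms T_C = 296.65 K and T_H = 333.15 K, so ΔT = 36.50 K.
COP_Carnot = T_H/ΔT = 333.15/36.50 = 9.127.
Q̇_max = COP_Carnot × Ẇ = 9.127 × 554.0 W = 5057 W.

5100 W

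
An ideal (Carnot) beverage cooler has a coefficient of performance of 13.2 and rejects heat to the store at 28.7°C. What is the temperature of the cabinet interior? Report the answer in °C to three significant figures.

For a Carnot refrigerator COP_R = T_C/(T_H − T_C), so T_C = COP·T_H/(1 + COP).
With T_H = 301.85 K, T_C = 13.2 × 301.85/14.20 = 280.59 K.
Converting, 280.59 K = 7.44°C.

7.44 °C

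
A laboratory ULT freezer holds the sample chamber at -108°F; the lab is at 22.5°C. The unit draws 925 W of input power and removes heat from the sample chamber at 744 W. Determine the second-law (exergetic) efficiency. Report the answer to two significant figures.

0.41

COP_actual = Q̇_C/Ẇ = 744.0/925.0 = 0.8043.
In absolute terms T_C = 195.37 K and T_H = 295.65 K, so ΔT = 100.3 K.
COP_Carnot = T_C/ΔT = 195.37/100.3 = 1.948.
η_II = COP_actual/COP_Carnot = 0.8043/1.948 = 0.4128.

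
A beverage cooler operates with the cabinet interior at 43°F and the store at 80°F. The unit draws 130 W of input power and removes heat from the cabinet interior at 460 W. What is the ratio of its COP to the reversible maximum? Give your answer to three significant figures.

COP_actual = Q̇_C/Ẇ = 460.0/130.0 = 3.538.
In absolute terms T_C = 279.26 K and T_H = 299.82 K, so ΔT = 20.56 K.
COP_Carnot = T_C/ΔT = 279.26/20.56 = 13.59.
η_II = COP_actual/COP_Carnot = 3.538/13.59 = 0.2605.

0.260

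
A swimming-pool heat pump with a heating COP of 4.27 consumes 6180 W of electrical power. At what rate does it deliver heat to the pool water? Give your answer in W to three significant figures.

26400 W

Q̇_H = COP_HP × Ẇ = 4.27 × 6180 = 26390 W.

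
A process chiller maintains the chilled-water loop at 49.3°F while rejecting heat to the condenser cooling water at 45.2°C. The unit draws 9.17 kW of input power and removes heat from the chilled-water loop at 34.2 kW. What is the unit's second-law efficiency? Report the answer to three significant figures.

COP_actual = Q̇_C/Ẇ = 34.20/9.170 = 3.730.
In absolute terms T_C = 282.76 K and T_H = 318.35 K, so ΔT = 35.59 K.
COP_Carnot = T_C/ΔT = 282.76/35.59 = 7.945.
η_II = COP_actual/COP_Carnot = 3.730/7.945 = 0.4694.

0.469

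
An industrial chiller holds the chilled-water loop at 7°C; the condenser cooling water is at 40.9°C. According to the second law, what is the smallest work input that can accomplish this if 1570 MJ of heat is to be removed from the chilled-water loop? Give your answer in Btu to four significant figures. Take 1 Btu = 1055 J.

In absolute terms T_C = 280.15 K and T_H = 314.05 K, so ΔT = 33.90 K.
The reversible limit is COP_R = T_C/ΔT = 8.264, so W_min = Q_C/COP = Q_C·ΔT/T_C.
W_min = 1570 × 33.90/280.15 = 190.0 MJ = 180100 Btu.

180100 Btu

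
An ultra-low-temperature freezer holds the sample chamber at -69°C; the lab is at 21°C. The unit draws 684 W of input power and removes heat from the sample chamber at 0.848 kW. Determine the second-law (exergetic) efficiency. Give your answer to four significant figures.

0.5466

Converting, Q̇_C = 0.8480 kW = 848.0 W, so COP_actual = Q̇_C/Ẇ = 848.0/684.0 = 1.240.
In absolute terms T_C = 204.15 K and T_H = 294.15 K, so ΔT = 90.00 K.
COP_Carnot = T_C/ΔT = 204.15/90.00 = 2.268.
η_II = COP_actual/COP_Carnot = 1.240/2.268 = 0.5466.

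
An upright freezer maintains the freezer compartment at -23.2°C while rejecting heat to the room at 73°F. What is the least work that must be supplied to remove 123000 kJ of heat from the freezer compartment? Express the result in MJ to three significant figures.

In absolute terms T_C = 249.95 K and T_H = 295.93 K, so ΔT = 45.98 K.
The reversible limit is COP_R = T_C/ΔT = 5.436, so W_min = Q_C/COP = Q_C·ΔT/T_C.
W_min = 123000 × 45.98/249.95 = 22630 kJ = 22.63 MJ.

22.6 MJ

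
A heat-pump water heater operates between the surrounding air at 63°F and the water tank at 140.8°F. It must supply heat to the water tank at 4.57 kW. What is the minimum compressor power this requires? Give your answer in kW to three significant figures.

In absolute terms T_C = 290.37 K and T_H = 333.59 K, so ΔT = 43.22 K.
COP_Carnot = T_H/ΔT = 333.59/43.22 = 7.718.
Ẇ_min = Q̇/COP_Carnot = 4.570/7.718 = 0.5921 kW.

0.592 kW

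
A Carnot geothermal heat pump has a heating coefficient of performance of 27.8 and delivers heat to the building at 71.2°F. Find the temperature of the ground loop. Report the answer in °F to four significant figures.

COP_HP = T_H/(T_H − T_C) gives T_H − T_C = T_H/COP.
With T_H = 294.93 K, T_C = 294.93 × (1 − 1/27.8) = 284.32 K.
Converting, 284.32 K = 52.10°F.

52.10 °F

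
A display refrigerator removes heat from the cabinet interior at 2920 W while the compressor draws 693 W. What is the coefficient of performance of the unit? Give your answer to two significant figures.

The first law gives Q̇_H = Q̇_C + Ẇ, so the three rates are Q̇_C = 2920, Q̇_H = 3613, Ẇ = 693.0 W.
COP_R = Q̇_C/Ẇ = 2920/693.0 = 4.214.

4.2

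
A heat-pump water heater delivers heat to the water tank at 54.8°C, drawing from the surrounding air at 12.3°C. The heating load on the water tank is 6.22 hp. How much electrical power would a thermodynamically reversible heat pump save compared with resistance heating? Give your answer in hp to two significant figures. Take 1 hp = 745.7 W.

5.4 hp

In absolute terms T_C = 285.45 K and T_H = 327.95 K, so ΔT = 42.50 K.
COP_Carnot = T_H/ΔT = 327.95/42.50 = 7.716.
Resistance heating needs Ẇ_res = Q̇_H = 6.220 hp; the reversible heat pump needs only Ẇ_hp = Q̇_H/COP = 0.8061 hp.
Saving = 6.220 − 0.8061 = 5.414 hp.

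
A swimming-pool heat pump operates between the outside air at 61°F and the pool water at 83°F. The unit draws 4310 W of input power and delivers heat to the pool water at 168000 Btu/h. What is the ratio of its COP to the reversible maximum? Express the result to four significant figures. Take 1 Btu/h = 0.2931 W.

Converting, Q̇_H = 168000 Btu/h = 49240 W, so COP_actual = Q̇_H/Ẇ = 49240/4310 = 11.42.
In absolute terms T_C = 289.26 K and T_H = 301.48 K, so ΔT = 12.22 K.
COP_Carnot = T_H/ΔT = 301.48/12.22 = 24.67.
η_II = COP_actual/COP_Carnot = 11.42/24.67 = 0.4632.

0.4632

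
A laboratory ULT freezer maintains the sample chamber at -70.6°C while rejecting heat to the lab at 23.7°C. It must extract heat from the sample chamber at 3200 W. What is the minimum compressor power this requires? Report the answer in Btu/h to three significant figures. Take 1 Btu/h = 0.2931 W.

In absolute terms T_C = 202.55 K and T_H = 296.85 K, so ΔT = 94.30 K.
COP_Carnot = T_C/ΔT = 202.55/94.30 = 2.148.
Ẇ_min = Q̇/COP_Carnot = 3200/2.148 = 1490 W = 5083 Btu/h.

5080 Btu/h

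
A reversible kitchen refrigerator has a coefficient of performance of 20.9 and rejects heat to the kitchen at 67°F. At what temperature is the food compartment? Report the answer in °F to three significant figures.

For a Carnot refrigerator COP_R = T_C/(T_H − T_C), so T_C = COP·T_H/(1 + COP).
With T_H = 292.59 K, T_C = 20.9 × 292.59/21.90 = 279.23 K.
Converting, 279.23 K = 42.95°F.

43.0 °F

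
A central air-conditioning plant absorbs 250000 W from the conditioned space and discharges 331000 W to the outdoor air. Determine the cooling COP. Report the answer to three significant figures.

3.09

The first law gives Q̇_H = Q̇_C + Ẇ, so the three rates are Q̇_C = 250000, Q̇_H = 331000, Ẇ = 81000 W.
COP_R = Q̇_C/Ẇ = 250000/81000 = 3.086.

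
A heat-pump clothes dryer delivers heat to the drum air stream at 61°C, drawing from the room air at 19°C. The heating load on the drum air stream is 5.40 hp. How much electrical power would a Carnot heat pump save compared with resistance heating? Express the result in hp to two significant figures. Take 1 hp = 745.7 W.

In absolute terms T_C = 292.15 K and T_H = 334.15 K, so ΔT = 42.00 K.
COP_Carnot = T_H/ΔT = 334.15/42.00 = 7.956.
Resistance heating needs Ẇ_res = Q̇_H = 5.400 hp; the reversible heat pump needs only Ẇ_hp = Q̇_H/COP = 0.6787 hp.
Saving = 5.400 − 0.6787 = 4.721 hp.

4.7 hp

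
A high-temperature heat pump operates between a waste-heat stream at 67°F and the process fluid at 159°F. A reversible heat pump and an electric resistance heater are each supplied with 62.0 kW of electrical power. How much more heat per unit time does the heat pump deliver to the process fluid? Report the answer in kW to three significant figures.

In absolute terms T_C = 292.59 K and T_H = 343.71 K, so ΔT = 51.11 K.
COP_Carnot = T_H/ΔT = 343.71/51.11 = 6.725.
The heat pump delivers Q̇_H = COP × Ẇ = 416.9 kW; the resistance heater delivers Ẇ = 62.00 kW.
Extra = (COP − 1)·Ẇ = 354.9 kW.

355 kW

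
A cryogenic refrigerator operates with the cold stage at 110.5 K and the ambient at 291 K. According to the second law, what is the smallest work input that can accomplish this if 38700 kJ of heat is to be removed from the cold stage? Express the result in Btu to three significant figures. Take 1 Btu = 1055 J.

The reservoir spacing is ΔT = 291 − 110.5 = 180.5 K.
The reversible limit is COP_R = T_C/ΔT = 0.6122, so W_min = Q_C/COP = Q_C·ΔT/T_C.
W_min = 38700 × 180.5/110.50 = 63220 kJ = 59920 Btu.

59900 Btu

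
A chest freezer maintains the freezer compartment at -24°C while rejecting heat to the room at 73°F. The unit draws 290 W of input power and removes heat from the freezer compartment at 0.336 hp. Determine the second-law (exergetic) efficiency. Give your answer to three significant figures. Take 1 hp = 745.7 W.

0.162

Converting, Q̇_C = 0.3360 hp = 250.6 W, so COP_actual = Q̇_C/Ẇ = 250.6/290.0 = 0.8640.
In absolute terms T_C = 249.15 K and T_H = 295.93 K, so ΔT = 46.78 K.
COP_Carnot = T_C/ΔT = 249.15/46.78 = 5.326.
η_II = COP_actual/COP_Carnot = 0.8640/5.326 = 0.1622.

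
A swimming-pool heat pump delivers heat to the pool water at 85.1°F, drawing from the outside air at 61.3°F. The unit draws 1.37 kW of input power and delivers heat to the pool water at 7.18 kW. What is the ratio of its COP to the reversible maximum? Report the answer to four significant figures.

0.2290

COP_actual = Q̇_H/Ẇ = 7.180/1.370 = 5.241.
In absolute terms T_C = 289.43 K and T_H = 302.65 K, so ΔT = 13.22 K.
COP_Carnot = T_H/ΔT = 302.65/13.22 = 22.89.
η_II = COP_actual/COP_Carnot = 5.241/22.89 = 0.2290.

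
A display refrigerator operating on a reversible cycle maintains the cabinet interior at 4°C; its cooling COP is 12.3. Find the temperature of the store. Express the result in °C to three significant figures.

26.5 °C

COP_R = T_C/(T_H − T_C) gives T_H − T_C = T_C/COP.
With T_C = 277.15 K, T_H = 277.15 × (1 + 1/12.3) = 299.68 K.
Converting, 299.68 K = 26.53°C.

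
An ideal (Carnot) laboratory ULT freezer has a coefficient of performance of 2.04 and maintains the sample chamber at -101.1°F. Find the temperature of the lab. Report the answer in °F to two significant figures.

COP_R = T_C/(T_H − T_C) gives T_H − T_C = T_C/COP.
With T_C = 199.21 K, T_H = 199.21 × (1 + 1/2.04) = 296.86 K.
Converting, 296.86 K = 74.67°F.

75 °F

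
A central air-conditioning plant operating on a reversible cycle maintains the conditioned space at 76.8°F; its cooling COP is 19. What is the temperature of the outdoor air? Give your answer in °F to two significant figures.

110 °F

COP_R = T_C/(T_H − T_C) gives T_H − T_C = T_C/COP.
With T_C = 298.04 K, T_H = 298.04 × (1 + 1/19) = 313.73 K.
Converting, 313.73 K = 105.04°F.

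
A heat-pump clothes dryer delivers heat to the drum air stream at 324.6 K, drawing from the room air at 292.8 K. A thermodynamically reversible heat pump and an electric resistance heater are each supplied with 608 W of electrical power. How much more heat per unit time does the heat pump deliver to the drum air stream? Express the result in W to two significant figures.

5600 W

The reservoir spacing is ΔT = 324.6 − 292.8 = 31.80 K.
COP_Carnot = T_H/ΔT = 324.60/31.80 = 10.21.
The heat pump delivers Q̇_H = COP × Ẇ = 6206 W; the resistance heater delivers Ẇ = 608.0 W.
Extra = (COP − 1)·Ẇ = 5598 W.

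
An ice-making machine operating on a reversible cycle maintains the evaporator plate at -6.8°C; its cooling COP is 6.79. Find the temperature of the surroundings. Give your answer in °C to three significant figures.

32.4 °C

COP_R = T_C/(T_H − T_C) gives T_H − T_C = T_C/COP.
With T_C = 266.35 K, T_H = 266.35 × (1 + 1/6.79) = 305.58 K.
Converting, 305.58 K = 32.43°C.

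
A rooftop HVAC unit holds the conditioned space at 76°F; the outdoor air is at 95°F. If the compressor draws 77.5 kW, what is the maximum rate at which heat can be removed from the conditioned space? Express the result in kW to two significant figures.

2200 kW

In absolute terms T_C = 297.59 K and T_H = 308.15 K, so ΔT = 10.56 K.
COP_Carnot = T_C/ΔT = 297.59/10.56 = 28.19.
Q̇_max = COP_Carnot × Ẇ = 28.19 × 77.50 kW = 2185 kW.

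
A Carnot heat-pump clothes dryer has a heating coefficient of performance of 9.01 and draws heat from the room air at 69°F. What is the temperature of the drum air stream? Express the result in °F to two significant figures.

COP_HP = T_H/(T_H − T_C) rearranges to T_H = COP·T_C/(COP − 1).
With T_C = 293.71 K, T_H = 9.01 × 293.71/8.010 = 330.37 K.
Converting, 330.37 K = 135.00°F.

140 °F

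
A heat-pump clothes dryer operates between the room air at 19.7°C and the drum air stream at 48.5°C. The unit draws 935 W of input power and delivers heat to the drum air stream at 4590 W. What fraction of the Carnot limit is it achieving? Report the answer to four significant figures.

COP_actual = Q̇_H/Ẇ = 4590/935.0 = 4.909.
In absolute terms T_C = 292.85 K and T_H = 321.65 K, so ΔT = 28.80 K.
COP_Carnot = T_H/ΔT = 321.65/28.80 = 11.17.
η_II = COP_actual/COP_Carnot = 4.909/11.17 = 0.4396.

0.4396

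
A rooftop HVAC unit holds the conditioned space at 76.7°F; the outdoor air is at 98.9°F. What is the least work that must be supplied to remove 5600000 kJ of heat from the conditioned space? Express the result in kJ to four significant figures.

In absolute terms T_C = 297.98 K and T_H = 310.32 K, so ΔT = 12.33 K.
The reversible limit is COP_R = T_C/ΔT = 24.16, so W_min = Q_C/COP = Q_C·ΔT/T_C.
W_min = 5600000 × 12.33/297.98 = 231800 kJ.

231800 kJ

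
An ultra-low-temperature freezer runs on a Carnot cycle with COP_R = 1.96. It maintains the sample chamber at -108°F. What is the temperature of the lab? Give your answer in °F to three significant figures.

71.4 °F

COP_R = T_C/(T_H − T_C) gives T_H − T_C = T_C/COP.
With T_C = 195.37 K, T_H = 195.37 × (1 + 1/1.96) = 295.05 K.
Converting, 295.05 K = 71.42°F.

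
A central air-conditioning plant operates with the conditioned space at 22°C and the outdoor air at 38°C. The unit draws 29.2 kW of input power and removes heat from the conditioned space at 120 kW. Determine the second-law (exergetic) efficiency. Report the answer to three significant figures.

0.223

COP_actual = Q̇_C/Ẇ = 120.0/29.20 = 4.110.
In absolute terms T_C = 295.15 K and T_H = 311.15 K, so ΔT = 16.00 K.
COP_Carnot = T_C/ΔT = 295.15/16.00 = 18.45.
η_II = COP_actual/COP_Carnot = 4.110/18.45 = 0.2228.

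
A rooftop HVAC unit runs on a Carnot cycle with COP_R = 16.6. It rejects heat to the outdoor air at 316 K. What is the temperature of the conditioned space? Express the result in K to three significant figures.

For a Carnot refrigerator COP_R = T_C/(T_H − T_C), so T_C = COP·T_H/(1 + COP).
With T_H = 316.00 K, T_C = 16.6 × 316.00/17.60 = 298.05 K.

298 K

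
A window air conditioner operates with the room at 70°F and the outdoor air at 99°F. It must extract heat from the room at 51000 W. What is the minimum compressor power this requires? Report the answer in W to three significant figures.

In absolute terms T_C = 294.26 K and T_H = 310.37 K, so ΔT = 16.11 K.
COP_Carnot = T_C/ΔT = 294.26/16.11 = 18.26.
Ẇ_min = Q̇/COP_Carnot = 51000/18.26 = 2792 W.

2790 W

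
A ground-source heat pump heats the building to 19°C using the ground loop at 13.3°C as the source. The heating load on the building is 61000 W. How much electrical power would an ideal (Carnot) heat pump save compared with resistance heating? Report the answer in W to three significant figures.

59800 W

In absolute terms T_C = 286.45 K and T_H = 292.15 K, so ΔT = 5.700 K.
COP_Carnot = T_H/ΔT = 292.15/5.700 = 51.25.
Resistance heating needs Ẇ_res = Q̇_H = 61000 W; the reversible heat pump needs only Ẇ_hp = Q̇_H/COP = 1190 W.
Saving = 61000 − 1190 = 59810 W.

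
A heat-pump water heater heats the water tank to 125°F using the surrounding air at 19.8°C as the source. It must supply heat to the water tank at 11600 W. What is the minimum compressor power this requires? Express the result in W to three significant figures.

1140 W

In absolute terms T_C = 292.95 K and T_H = 324.82 K, so ΔT = 31.87 K.
COP_Carnot = T_H/ΔT = 324.82/31.87 = 10.19.
Ẇ_min = Q̇/COP_Carnot = 11600/10.19 = 1138 W.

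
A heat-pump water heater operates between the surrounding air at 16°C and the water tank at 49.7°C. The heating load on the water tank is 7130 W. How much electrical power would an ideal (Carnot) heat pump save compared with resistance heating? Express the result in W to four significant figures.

6386 W

In absolute terms T_C = 289.15 K and T_H = 322.85 K, so ΔT = 33.70 K.
COP_Carnot = T_H/ΔT = 322.85/33.70 = 9.580.
Resistance heating needs Ẇ_res = Q̇_H = 7130 W; the reversible heat pump needs only Ẇ_hp = Q̇_H/COP = 744.2 W.
Saving = 7130 − 744.2 = 6386 W.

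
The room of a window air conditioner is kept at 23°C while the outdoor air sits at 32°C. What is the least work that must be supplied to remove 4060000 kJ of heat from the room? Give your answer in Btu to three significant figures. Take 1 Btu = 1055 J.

117000 Btu

In absolute terms T_C = 296.15 K and T_H = 305.15 K, so ΔT = 9.000 K.
The reversible limit is COP_R = T_C/ΔT = 32.91, so W_min = Q_C/COP = Q_C·ΔT/T_C.
W_min = 4060000 × 9.000/296.15 = 123400 kJ = 117000 Btu.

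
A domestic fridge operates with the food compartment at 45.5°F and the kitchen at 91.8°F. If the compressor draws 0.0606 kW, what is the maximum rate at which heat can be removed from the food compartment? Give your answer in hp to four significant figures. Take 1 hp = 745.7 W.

In absolute terms T_C = 280.65 K and T_H = 306.37 K, so ΔT = 25.72 K.
COP_Carnot = T_C/ΔT = 280.65/25.72 = 10.91.
Q̇_max = COP_Carnot × Ẇ = 10.91 × 0.06060 kW = 0.6612 kW = 0.8867 hp.

0.8867 hp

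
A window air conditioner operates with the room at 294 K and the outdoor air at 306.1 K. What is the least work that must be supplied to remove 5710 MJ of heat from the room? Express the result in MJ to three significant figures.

235 MJ

The reservoir spacing is ΔT = 306.1 − 294 = 12.10 K.
The reversible limit is COP_R = T_C/ΔT = 24.30, so W_min = Q_C/COP = Q_C·ΔT/T_C.
W_min = 5710 × 12.10/294.00 = 235.0 MJ.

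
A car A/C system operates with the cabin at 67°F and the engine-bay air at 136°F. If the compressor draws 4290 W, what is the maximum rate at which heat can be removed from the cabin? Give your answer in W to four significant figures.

32750 W

In absolute terms T_C = 292.59 K and T_H = 330.93 K, so ΔT = 38.33 K.
COP_Carnot = T_C/ΔT = 292.59/38.33 = 7.633.
Q̇_max = COP_Carnot × Ẇ = 7.633 × 4290 W = 32750 W.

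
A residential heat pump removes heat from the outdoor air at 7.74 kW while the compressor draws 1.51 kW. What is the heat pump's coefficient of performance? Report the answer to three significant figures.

6.13

The first law gives Q̇_H = Q̇_C + Ẇ, so the three rates are Q̇_C = 7.740, Q̇_H = 9.250, Ẇ = 1.510 kW.
COP_HP = Q̇_H/Ẇ = 9.250/1.510 = 6.126.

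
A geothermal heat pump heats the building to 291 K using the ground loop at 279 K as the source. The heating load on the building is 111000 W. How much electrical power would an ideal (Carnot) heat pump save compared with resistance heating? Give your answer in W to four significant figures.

106400 W

The reservoir spacing is ΔT = 291 − 279 = 12.00 K.
COP_Carnot = T_H/ΔT = 291.00/12.00 = 24.25.
Resistance heating needs Ẇ_res = Q̇_H = 111000 W; the reversible heat pump needs only Ẇ_hp = Q̇_H/COP = 4577 W.
Saving = 111000 − 4577 = 106400 W.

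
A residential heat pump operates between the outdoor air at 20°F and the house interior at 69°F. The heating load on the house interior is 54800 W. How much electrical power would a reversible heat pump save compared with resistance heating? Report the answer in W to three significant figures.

In absolute terms T_C = 266.48 K and T_H = 293.71 K, so ΔT = 27.22 K.
COP_Carnot = T_H/ΔT = 293.71/27.22 = 10.79.
Resistance heating needs Ẇ_res = Q̇_H = 54800 W; the reversible heat pump needs only Ẇ_hp = Q̇_H/COP = 5079 W.
Saving = 54800 − 5079 = 49720 W.

49700 W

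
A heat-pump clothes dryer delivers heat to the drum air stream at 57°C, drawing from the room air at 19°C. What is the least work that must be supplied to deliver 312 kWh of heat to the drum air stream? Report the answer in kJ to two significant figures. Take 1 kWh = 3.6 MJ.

In absolute terms T_C = 292.15 K and T_H = 330.15 K, so ΔT = 38.00 K.
The reversible limit is COP_HP = T_H/ΔT = 8.688, so W_min = Q_H/COP = Q_H·ΔT/T_H.
W_min = 312.0 × 38.00/330.15 = 35.91 kWh = 129300 kJ.

130000 kJ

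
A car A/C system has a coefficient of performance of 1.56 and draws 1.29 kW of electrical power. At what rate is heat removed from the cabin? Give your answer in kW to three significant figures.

2.01 kW

Q̇_C = COP × Ẇ = 1.56 × 1.290 = 2.012 kW.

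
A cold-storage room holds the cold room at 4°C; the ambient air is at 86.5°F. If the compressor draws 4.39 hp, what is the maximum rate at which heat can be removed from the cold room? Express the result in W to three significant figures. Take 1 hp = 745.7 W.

In absolute terms T_C = 277.15 K and T_H = 303.43 K, so ΔT = 26.28 K.
COP_Carnot = T_C/ΔT = 277.15/26.28 = 10.55.
Q̇_max = COP_Carnot × Ẇ = 10.55 × 4.390 hp = 46.30 hp = 34530 W.

34500 W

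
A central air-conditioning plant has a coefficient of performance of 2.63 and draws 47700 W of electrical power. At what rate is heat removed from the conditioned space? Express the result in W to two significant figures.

130000 W

Q̇_C = COP × Ẇ = 2.63 × 47700 = 125500 W.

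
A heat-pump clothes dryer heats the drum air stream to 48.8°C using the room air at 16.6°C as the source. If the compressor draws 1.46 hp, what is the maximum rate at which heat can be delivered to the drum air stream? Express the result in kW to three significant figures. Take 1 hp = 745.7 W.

10.9 kW

In absolute terms T_C = 289.75 K and T_H = 321.95 K, so ΔT = 32.20 K.
COP_Carnot = T_H/ΔT = 321.95/32.20 = 9.998.
Q̇_max = COP_Carnot × Ẇ = 9.998 × 1.460 hp = 14.60 hp = 10.89 kW.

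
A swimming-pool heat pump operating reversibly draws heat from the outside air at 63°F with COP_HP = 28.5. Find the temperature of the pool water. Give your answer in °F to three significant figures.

82.0 °F

COP_HP = T_H/(T_H − T_C) rearranges to T_H = COP·T_C/(COP − 1).
With T_C = 290.37 K, T_H = 28.5 × 290.37/27.50 = 300.93 K.
Converting, 300.93 K = 82.01°F.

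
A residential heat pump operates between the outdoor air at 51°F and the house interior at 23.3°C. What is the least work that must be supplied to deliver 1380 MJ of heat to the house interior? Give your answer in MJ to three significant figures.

59.3 MJ

In absolute terms T_C = 283.71 K and T_H = 296.45 K, so ΔT = 12.74 K.
The reversible limit is COP_HP = T_H/ΔT = 23.26, so W_min = Q_H/COP = Q_H·ΔT/T_H.
W_min = 1380 × 12.74/296.45 = 59.33 MJ.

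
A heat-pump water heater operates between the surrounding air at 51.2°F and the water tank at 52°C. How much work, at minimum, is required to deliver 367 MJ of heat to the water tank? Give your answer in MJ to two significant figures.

In absolute terms T_C = 283.82 K and T_H = 325.15 K, so ΔT = 41.33 K.
The reversible limit is COP_HP = T_H/ΔT = 7.867, so W_min = Q_H/COP = Q_H·ΔT/T_H.
W_min = 367.0 × 41.33/325.15 = 46.65 MJ.

47 MJ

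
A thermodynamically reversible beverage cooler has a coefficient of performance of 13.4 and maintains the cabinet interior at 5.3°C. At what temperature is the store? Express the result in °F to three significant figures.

78.9 °F

COP_R = T_C/(T_H − T_C) gives T_H − T_C = T_C/COP.
With T_C = 278.45 K, T_H = 278.45 × (1 + 1/13.4) = 299.23 K.
Converting, 299.23 K = 78.94°F.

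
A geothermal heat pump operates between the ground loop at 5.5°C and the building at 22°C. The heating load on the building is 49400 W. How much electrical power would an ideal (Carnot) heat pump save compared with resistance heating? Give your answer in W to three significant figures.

46600 W

In absolute terms T_C = 278.65 K and T_H = 295.15 K, so ΔT = 16.50 K.
COP_Carnot = T_H/ΔT = 295.15/16.50 = 17.89.
Resistance heating needs Ẇ_res = Q̇_H = 49400 W; the reversible heat pump needs only Ẇ_hp = Q̇_H/COP = 2762 W.
Saving = 49400 − 2762 = 46640 W.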